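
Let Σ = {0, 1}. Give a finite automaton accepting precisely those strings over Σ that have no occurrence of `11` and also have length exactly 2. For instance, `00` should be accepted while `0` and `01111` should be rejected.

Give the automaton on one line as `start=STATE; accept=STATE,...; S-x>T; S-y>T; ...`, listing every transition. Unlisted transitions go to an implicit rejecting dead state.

Build one automaton per condition and run them in lockstep. The first has 3 states tracking partial matches of the forbidden pattern `11`; the second has 4 states tracking the input length, saturating at 3. A product state is a pair (one from each), accepting exactly when both do.
A 9-state machine:
        0   1  
>  q0   q1  q2 
   q1   q3  q4 
   q2   q3  q5 
 * q3   q6  q7 
 * q4   q6  q8 
   q5   q8  q8 
   q6   q6  q7 
   q7   q6  q8 
   q8   q8  q8 
(> = start, * = accepting)

start=q0; accept=q3,q4; q0-0>q1; q0-1>q2; q1-0>q3; q1-1>q4; q2-0>q3; q2-1>q5; q3-0>q6; q3-1>q7; q4-0>q6; q4-1>q8; q5-0>q8; q5-1>q8; q6-0>q6; q6-1>q7; q7-0>q6; q7-1>q8; q8-0>q8; q8-1>q8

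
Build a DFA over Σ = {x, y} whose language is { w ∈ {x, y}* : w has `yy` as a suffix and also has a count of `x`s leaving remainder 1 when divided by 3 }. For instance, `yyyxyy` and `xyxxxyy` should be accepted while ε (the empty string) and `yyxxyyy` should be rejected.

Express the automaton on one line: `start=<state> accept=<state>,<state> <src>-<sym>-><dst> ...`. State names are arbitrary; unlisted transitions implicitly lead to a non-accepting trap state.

Run two small machines in parallel and take their product. One (3 states) tracks how much of the suffix `yy` has currently been matched; the other (3 states) tracks the count of `x`s modulo 3. Each combined state is a pair, one component from each; accept when both components accept. After merging equivalent states the machine shrinks.
        x   y  
>  q0   q1  q0 
   q1   q2  q3 
   q2   q0  q2 
   q3   q2  q4 
 * q4   q2  q4 
(> = start, * = accepting)

start=q0 accept=q4 q0-x->q1 q0-y->q0 q1-x->q2 q1-y->q3 q2-x->q0 q2-y->q2 q3-x->q2 q3-y->q4 q4-x->q2 q4-y->q4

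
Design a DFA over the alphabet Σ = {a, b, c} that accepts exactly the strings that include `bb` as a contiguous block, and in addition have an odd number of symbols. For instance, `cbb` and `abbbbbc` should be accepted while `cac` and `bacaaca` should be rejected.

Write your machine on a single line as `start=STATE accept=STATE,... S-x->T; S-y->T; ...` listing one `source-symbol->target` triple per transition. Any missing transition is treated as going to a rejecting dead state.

Run two small machines in parallel and take their product. One (3 states) tracks whether and how much of `bb` has been seen; the other (2 states) tracks the input length modulo 2. Each combined state is a pair, one component from each; accept when both components accept.
6 states suffice.
        a   b   c  
>  q0   q1  q2  q1 
   q1   q0  q3  q0 
   q2   q0  q4  q0 
   q3   q1  q5  q1 
   q4   q5  q5  q5 
 * q5   q4  q4  q4 
(> = start, * = accepting)

start=q0; accept=q5; q0-a->q1; q0-b->q2; q0-c->q1; q1-a->q0; q1-b->q3; q1-c->q0; q2-a->q0; q2-b->q4; q2-c->q0; q3-a->q1; q3-b->q5; q3-c->q1; q4-a->q5; q4-b->q5; q4-c->q5; q5-a->q4; q5-b->q4; q5-c->q4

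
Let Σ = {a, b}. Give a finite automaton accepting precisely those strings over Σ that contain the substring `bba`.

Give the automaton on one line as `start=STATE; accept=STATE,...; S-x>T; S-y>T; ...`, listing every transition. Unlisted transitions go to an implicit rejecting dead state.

States q0..q2 record the length of the longest prefix of `bba` that matches the current input suffix. Reaching q3 means `bba` has been seen, and we stay there forever. Accept from q3.
        a   b  
>  q0   q0  q1 
   q1   q0  q2 
   q2   q3  q2 
 * q3   q3  q3 
(> = start, * = accepting)

start=q0; accept=q3; q0-a>q0; q0-b>q1; q1-a>q0; q1-b>q2; q2-a>q3; q2-b>q2; q3-a>q3; q3-b>q3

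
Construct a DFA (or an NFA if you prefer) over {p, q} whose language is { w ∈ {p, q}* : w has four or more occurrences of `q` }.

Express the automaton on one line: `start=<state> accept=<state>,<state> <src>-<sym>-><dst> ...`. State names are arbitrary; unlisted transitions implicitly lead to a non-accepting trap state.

start=A accept=E,F A-p->A A-q->B B-p->B B-q->C C-p->C C-q->D D-p->D D-q->E E-p->E E-q->F F-p->F F-q->F

Only the number of `q`s matters, and only up to 5. Make a chain A → B → C → D → E → F advanced by each `q` (with F absorbing); every other symbol self-loops. The accepting set is {E, F}.
       p  q 
>  A   A  B 
   B   B  C 
   C   C  D 
   D   D  E 
 * E   E  F 
 * F   F  F 
(> = start, * = accepting)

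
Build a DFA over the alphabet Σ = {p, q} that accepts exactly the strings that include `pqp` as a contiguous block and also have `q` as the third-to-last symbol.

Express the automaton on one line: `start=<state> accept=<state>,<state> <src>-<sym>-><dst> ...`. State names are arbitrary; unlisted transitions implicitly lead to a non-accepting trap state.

Build one automaton per condition and run them in lockstep. One (4 states) tracks whether and how much of `pqp` has been seen; the other (15 states) tracks the last 3 symbols read. Each combined state is a pair, one component from each; accept when both components accept.
22 states suffice.
          p    q  
>  s0     s1   s2 
   s1     s3   s4 
   s2     s5   s6 
   s3     s7   s8 
   s4     s9  s10 
   s5    s11  s12 
   s6    s13  s14 
   s7     s7   s8 
   s8     s9  s10 
   s9    s15  s16 
   s10   s13  s14 
   s11    s7   s8 
   s12    s9  s10 
   s13   s11  s12 
   s14   s13  s14 
 * s15   s17  s18 
 * s16    s9  s19 
   s17   s17  s18 
   s18    s9  s19 
   s19   s20  s21 
 * s20   s15  s16 
 * s21   s20  s21 
(> = start, * = accepting)

start=s0 accept=s15,s16,s20,s21 s0-p->s1 s0-q->s2 s1-p->s3 s1-q->s4 s2-p->s5 s2-q->s6 s3-p->s7 s3-q->s8 s4-p->s9 s4-q->s10 s5-p->s11 s5-q->s12 s6-p->s13 s6-q->s14 s7-p->s7 s7-q->s8 s8-p->s9 s8-q->s10 s9-p->s15 s9-q->s16 s10-p->s13 s10-q->s14 s11-p->s7 s11-q->s8 s12-p->s9 s12-q->s10 s13-p->s11 s13-q->s12 s14-p->s13 s14-q->s14 s15-p->s17 s15-q->s18 s16-p->s9 s16-q->s19 s17-p->s17 s17-q->s18 s18-p->s9 s18-q->s19 s19-p->s20 s19-q->s21 s20-p->s15 s20-q->s16 s21-p->s20 s21-q->s21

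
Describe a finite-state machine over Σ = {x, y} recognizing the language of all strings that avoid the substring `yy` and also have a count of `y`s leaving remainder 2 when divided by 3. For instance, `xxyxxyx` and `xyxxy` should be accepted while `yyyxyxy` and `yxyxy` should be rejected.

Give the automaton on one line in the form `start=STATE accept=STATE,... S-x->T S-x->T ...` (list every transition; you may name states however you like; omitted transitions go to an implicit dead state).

Build one automaton per condition and run them in lockstep. One (3 states) tracks partial matches of the forbidden pattern `yy`; the other (3 states) tracks the count of `y`s modulo 3. Each combined state is a pair, one component from each; accept when both components accept. Minimizing collapses redundant product states.
A 7-state machine:
        x   y  
>  S0   S0  S1 
   S1   S2  S3 
   S2   S2  S4 
   S3   S3  S3 
 * S4   S5  S3 
 * S5   S5  S6 
   S6   S0  S3 
(> = start, * = accepting)

start=S0 accept=S4,S5 S0-x->S0 S0-y->S1 S1-x->S2 S1-y->S3 S2-x->S2 S2-y->S4 S3-x->S3 S3-y->S3 S4-x->S5 S4-y->S3 S5-x->S5 S5-y->S6 S6-x->S0 S6-y->S3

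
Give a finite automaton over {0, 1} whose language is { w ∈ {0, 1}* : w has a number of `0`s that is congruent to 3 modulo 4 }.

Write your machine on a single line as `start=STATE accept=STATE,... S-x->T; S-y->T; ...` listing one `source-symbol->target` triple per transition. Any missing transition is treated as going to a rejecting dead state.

Keep the running count of `0`s modulo 4: each `0` advances along the cycle A → B → C → D → A while other symbols loop. Accept at D.
       0  1 
>  A   B  A 
   B   C  B 
   C   D  C 
 * D   A  D 
(> = start, * = accepting)

start=A; accept=D; A-0->B; A-1->A; B-0->C; B-1->B; C-0->D; C-1->C; D-0->A; D-1->D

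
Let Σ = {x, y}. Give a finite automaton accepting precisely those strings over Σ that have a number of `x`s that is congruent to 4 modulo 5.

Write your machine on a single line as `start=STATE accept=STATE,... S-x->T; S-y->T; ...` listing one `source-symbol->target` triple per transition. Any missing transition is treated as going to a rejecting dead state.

The only thing that matters is how many `x`s have appeared, reduced mod 5. Use one state per residue: s0 for 0, …, s4 for 4. Reading `x` moves to the next residue; anything else stays put. s4 is accepting.
5 states suffice.
        x   y  
>  s0   s1  s0 
   s1   s2  s1 
   s2   s3  s2 
   s3   s4  s3 
 * s4   s0  s4 
(> = start, * = accepting)

start=s0; accept=s4; s0-x->s1; s0-y->s0; s1-x->s2; s1-y->s1; s2-x->s3; s2-y->s2; s3-x->s4; s3-y->s3; s4-x->s0; s4-y->s4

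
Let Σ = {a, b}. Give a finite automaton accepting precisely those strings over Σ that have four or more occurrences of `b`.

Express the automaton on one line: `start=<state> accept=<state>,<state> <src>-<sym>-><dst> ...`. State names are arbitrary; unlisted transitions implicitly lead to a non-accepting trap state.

start=S0 accept=S4,S5 S0-a->S0 S0-b->S1 S1-a->S1 S1-b->S2 S2-a->S2 S2-b->S3 S3-a->S3 S3-b->S4 S4-a->S4 S4-b->S5 S5-a->S5 S5-b->S5

Only the number of `b`s matters, and only up to 5. Make a chain S0 → S1 → S2 → S3 → S4 → S5 advanced by each `b` (with S5 absorbing); every other symbol self-loops. The accepting set is {S4, S5}.
A 6-state machine:
        a   b  
>  S0   S0  S1 
   S1   S1  S2 
   S2   S2  S3 
   S3   S3  S4 
 * S4   S4  S5 
 * S5   S5  S5 
(> = start, * = accepting)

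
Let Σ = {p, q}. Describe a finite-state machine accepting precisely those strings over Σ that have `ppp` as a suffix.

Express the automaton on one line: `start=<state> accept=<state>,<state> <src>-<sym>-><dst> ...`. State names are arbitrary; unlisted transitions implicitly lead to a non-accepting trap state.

start=s0 accept=s3 s0-p->s1 s0-q->s0 s1-p->s2 s1-q->s0 s2-p->s3 s2-q->s0 s3-p->s3 s3-q->s0

Let each state record the length of the longest suffix of the input read so far that is also a prefix of `ppp`. s1 means the last symbol is `p`; s2 means the last 2 symbols are `pp`; s3 means the last 3 symbols are `ppp`. Accept only at s3, where the string currently ends in `ppp`.
With 4 states:
        p   q  
>  s0   s1  s0 
   s1   s2  s0 
   s2   s3  s0 
 * s3   s3  s0 
(> = start, * = accepting)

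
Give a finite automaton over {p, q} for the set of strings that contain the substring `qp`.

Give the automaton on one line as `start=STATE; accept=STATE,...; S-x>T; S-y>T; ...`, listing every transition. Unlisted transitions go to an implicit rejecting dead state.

States S0..S1 record the length of the longest prefix of `qp` that matches the current input suffix. Reaching S2 means `qp` has been seen, and we stay there forever. Accept from S2.
With 3 states:
        p   q  
>  S0   S0  S1 
   S1   S2  S1 
 * S2   S2  S2 
(> = start, * = accepting)

start=S0; accept=S2; S0-p>S0; S0-q>S1; S1-p>S2; S1-q>S1; S2-p>S2; S2-q>S2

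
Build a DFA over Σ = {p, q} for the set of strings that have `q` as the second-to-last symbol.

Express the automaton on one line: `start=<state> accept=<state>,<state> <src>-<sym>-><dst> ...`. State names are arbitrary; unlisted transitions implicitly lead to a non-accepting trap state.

start=s0 accept=s5,s6 s0-p->s1 s0-q->s2 s1-p->s3 s1-q->s4 s2-p->s5 s2-q->s6 s3-p->s3 s3-q->s4 s4-p->s5 s4-q->s6 s5-p->s3 s5-q->s4 s6-p->s5 s6-q->s6

A DFA must remember the last 2 symbols (since which symbol is second-to-last isn't known until the input ends). Use one state per possible window of the last ≤2 symbols; accept from those whose window starts with `q`.
A 7-state machine:
        p   q  
>  s0   s1  s2 
   s1   s3  s4 
   s2   s5  s6 
   s3   s3  s4 
   s4   s5  s6 
 * s5   s3  s4 
 * s6   s5  s6 
(> = start, * = accepting)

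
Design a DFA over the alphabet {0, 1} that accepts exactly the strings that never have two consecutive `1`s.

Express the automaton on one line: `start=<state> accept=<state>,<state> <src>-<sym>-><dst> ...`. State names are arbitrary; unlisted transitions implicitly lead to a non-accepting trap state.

start=q0 accept=q0,q1 q0-0->q0 q0-1->q1 q1-0->q0 q1-1->q2 q2-0->q2 q2-1->q2

Track partial matches of the forbidden pattern `11`. State q2 is a dead state reached once `11` has occurred; every other state accepts. q0 means no part of `11` is currently matched.
3 states suffice.
        0   1  
>* q0   q0  q1 
 * q1   q0  q2 
   q2   q2  q2 
(> = start, * = accepting)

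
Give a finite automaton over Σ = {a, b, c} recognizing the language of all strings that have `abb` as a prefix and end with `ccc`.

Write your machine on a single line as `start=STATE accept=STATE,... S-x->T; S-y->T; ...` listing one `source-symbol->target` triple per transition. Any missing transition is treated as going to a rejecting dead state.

Build one automaton per condition and run them in lockstep. The first has 5 states tracking whether the input so far still matches the prefix `abb`; the second has 4 states tracking how much of the suffix `ccc` has currently been matched. A product state is a pair (one from each), accepting exactly when both do.
          a    b    c  
>  S0     S1   S2   S3 
   S1     S2   S4   S3 
   S2     S2   S2   S3 
   S3     S2   S2   S5 
   S4     S2   S6   S3 
   S5     S2   S2   S7 
   S6     S6   S6   S8 
   S7     S2   S2   S7 
   S8     S6   S6   S9 
   S9     S6   S6  S10 
 * S10    S6   S6  S10 
(> = start, * = accepting)

start=S0; accept=S10; S0-a->S1; S0-b->S2; S0-c->S3; S1-a->S2; S1-b->S4; S1-c->S3; S2-a->S2; S2-b->S2; S2-c->S3; S3-a->S2; S3-b->S2; S3-c->S5; S4-a->S2; S4-b->S6; S4-c->S3; S5-a->S2; S5-b->S2; S5-c->S7; S6-a->S6; S6-b->S6; S6-c->S8; S7-a->S2; S7-b->S2; S7-c->S7; S8-a->S6; S8-b->S6; S8-c->S9; S9-a->S6; S9-b->S6; S9-c->S10; S10-a->S6; S10-b->S6; S10-c->S10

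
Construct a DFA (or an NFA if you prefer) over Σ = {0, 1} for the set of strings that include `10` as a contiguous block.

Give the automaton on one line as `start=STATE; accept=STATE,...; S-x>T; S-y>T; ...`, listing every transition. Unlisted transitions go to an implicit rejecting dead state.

start=S0; accept=S2; S0-0>S0; S0-1>S1; S1-0>S2; S1-1>S1; S2-0>S2; S2-1>S2

States S0..S1 record the length of the longest prefix of `10` that matches the current input suffix. Reaching S2 means `10` has been seen, and we stay there forever. Accept from S2.
With 3 states:
        0   1  
>  S0   S0  S1 
   S1   S2  S1 
 * S2   S2  S2 
(> = start, * = accepting)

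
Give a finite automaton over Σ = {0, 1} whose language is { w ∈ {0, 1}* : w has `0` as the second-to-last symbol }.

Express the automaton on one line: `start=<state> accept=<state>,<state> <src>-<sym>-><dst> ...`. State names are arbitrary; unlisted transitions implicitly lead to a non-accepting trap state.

start=A accept=D,E A-0->B A-1->C B-0->D B-1->E C-0->F C-1->G D-0->D D-1->E E-0->F E-1->G F-0->D F-1->E G-0->F G-1->G

Because acceptance depends on a position counted from the end, the machine has to buffer the most recent 2 symbols. Make each state the string of the last up-to-2 symbols read; on input `x` shift the window left and append `x`. Accept when the buffered window has length 2 and begins with `0`.
7 states suffice.
       0  1 
>  A   B  C 
   B   D  E 
   C   F  G 
 * D   D  E 
 * E   F  G 
   F   D  E 
   G   F  G 
(> = start, * = accepting)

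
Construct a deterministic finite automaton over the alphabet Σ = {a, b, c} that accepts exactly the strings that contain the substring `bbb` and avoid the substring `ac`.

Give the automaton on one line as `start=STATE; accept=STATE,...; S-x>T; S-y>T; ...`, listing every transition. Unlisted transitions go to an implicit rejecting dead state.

start=s0; accept=s5,s6; s0-a>s1; s0-b>s2; s0-c>s0; s1-a>s1; s1-b>s2; s1-c>s3; s2-a>s1; s2-b>s4; s2-c>s0; s3-a>s3; s3-b>s3; s3-c>s3; s4-a>s1; s4-b>s5; s4-c>s0; s5-a>s6; s5-b>s5; s5-c>s5; s6-a>s6; s6-b>s5; s6-c>s3

Build one automaton per condition and run them in lockstep. The first has 4 states tracking whether and how much of `bbb` has been seen; the second has 3 states tracking partial matches of the forbidden pattern `ac`. A product state is a pair (one from each), accepting exactly when both do. Equivalent product states are then merged.
A 7-state machine:
        a   b   c  
>  s0   s1  s2  s0 
   s1   s1  s2  s3 
   s2   s1  s4  s0 
   s3   s3  s3  s3 
   s4   s1  s5  s0 
 * s5   s6  s5  s5 
 * s6   s6  s5  s3 
(> = start, * = accepting)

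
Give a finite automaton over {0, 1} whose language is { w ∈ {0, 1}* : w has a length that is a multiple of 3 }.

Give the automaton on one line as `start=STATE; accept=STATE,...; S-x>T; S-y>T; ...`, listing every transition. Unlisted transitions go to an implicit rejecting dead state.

start=A; accept=A; A-0>B; A-1>B; B-0>C; B-1>C; C-0>A; C-1>A

Count input length modulo 3: every symbol advances one step around the cycle A → B → C → A. Accept at A.
A 3-state machine:
       0  1 
>* A   B  B 
   B   C  C 
   C   A  A 
(> = start, * = accepting)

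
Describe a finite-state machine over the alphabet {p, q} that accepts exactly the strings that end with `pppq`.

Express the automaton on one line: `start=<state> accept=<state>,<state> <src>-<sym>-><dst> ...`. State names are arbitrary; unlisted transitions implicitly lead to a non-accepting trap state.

Remember how much of `pppq` the current input suffix matches. State s0 means no match yet; s1 means the last symbol is `p`; s2 means the last 2 symbols are `pp`; s3 means the last 3 symbols are `ppp`; s4 means the last 4 symbols are `pppq`. Only s4 accepts. On a mismatch, fall back to the longest proper suffix that is still a prefix of `pppq`.
A 5-state machine:
        p   q  
>  s0   s1  s0 
   s1   s2  s0 
   s2   s3  s0 
   s3   s3  s4 
 * s4   s1  s0 
(> = start, * = accepting)

start=s0 accept=s4 s0-p->s1 s0-q->s0 s1-p->s2 s1-q->s0 s2-p->s3 s2-q->s0 s3-p->s3 s3-q->s4 s4-p->s1 s4-q->s0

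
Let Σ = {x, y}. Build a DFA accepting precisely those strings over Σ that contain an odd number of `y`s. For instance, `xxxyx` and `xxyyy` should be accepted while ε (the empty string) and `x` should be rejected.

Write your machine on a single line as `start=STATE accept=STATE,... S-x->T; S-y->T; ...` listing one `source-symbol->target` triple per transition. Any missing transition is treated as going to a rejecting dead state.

start=q0; accept=q1; q0-x->q0; q0-y->q1; q1-x->q1; q1-y->q0

Keep the running count of `y`s modulo 2: each `y` advances along the cycle q0 → q1 → q0 while other symbols loop. Accept at q1.
With 2 states:
        x   y  
>  q0   q0  q1 
 * q1   q1  q0 
(> = start, * = accepting)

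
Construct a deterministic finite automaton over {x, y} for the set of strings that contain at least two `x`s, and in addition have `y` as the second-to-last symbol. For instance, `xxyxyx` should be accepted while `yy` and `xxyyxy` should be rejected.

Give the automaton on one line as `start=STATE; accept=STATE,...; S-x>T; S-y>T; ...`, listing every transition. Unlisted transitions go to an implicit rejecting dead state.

start=q0; accept=q9,q12,q13,q14; q0-x>q1; q0-y>q2; q1-x>q3; q1-y>q4; q2-x>q5; q2-y>q6; q3-x>q7; q3-y>q8; q4-x>q9; q4-y>q10; q5-x>q3; q5-y>q4; q6-x>q5; q6-y>q6; q7-x>q7; q7-y>q11; q8-x>q12; q8-y>q13; q9-x>q7; q9-y>q8; q10-x>q9; q10-y>q10; q11-x>q12; q11-y>q14; q12-x>q7; q12-y>q11; q13-x>q12; q13-y>q13; q14-x>q12; q14-y>q14

Build one automaton per condition and run them in lockstep. The first has 4 states tracking the count of `x`s, saturating at 3; the second has 7 states tracking the last 2 symbols read. A product state is a pair (one from each), accepting exactly when both do.
With 15 states:
          x    y  
>  q0     q1   q2 
   q1     q3   q4 
   q2     q5   q6 
   q3     q7   q8 
   q4     q9  q10 
   q5     q3   q4 
   q6     q5   q6 
   q7     q7  q11 
   q8    q12  q13 
 * q9     q7   q8 
   q10    q9  q10 
   q11   q12  q14 
 * q12    q7  q11 
 * q13   q12  q13 
 * q14   q12  q14 
(> = start, * = accepting)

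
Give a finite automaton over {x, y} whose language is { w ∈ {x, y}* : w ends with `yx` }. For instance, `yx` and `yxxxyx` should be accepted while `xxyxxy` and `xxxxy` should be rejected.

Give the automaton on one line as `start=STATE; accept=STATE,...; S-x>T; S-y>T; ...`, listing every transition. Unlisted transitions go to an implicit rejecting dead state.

start=s0; accept=s2; s0-x>s0; s0-y>s1; s1-x>s2; s1-y>s1; s2-x>s0; s2-y>s1

Remember how much of `yx` the current input suffix matches. State s0 means no match yet; s1 means the last symbol is `y`; s2 means the last 2 symbols are `yx`. Only s2 accepts. On a mismatch, fall back to the longest proper suffix that is still a prefix of `yx`.
A 3-state machine:
        x   y  
>  s0   s0  s1 
   s1   s2  s1 
 * s2   s0  s1 
(> = start, * = accepting)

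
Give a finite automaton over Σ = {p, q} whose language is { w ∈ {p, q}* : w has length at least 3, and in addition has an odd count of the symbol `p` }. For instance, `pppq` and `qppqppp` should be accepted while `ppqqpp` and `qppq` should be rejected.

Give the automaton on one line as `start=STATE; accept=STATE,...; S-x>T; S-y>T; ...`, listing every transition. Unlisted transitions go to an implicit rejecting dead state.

start=s0; accept=s5; s0-p>s1; s0-q>s2; s1-p>s3; s1-q>s4; s2-p>s4; s2-q>s3; s3-p>s5; s3-q>s3; s4-p>s3; s4-q>s5; s5-p>s3; s5-q>s5

Handle the two conditions separately and then intersect. One (5 states) tracks the input length, saturating at 4; the other (2 states) tracks the count of `p`s modulo 2. Each combined state is a pair, one component from each; accept when both components accept. After merging equivalent states the machine shrinks.
A 6-state machine:
        p   q  
>  s0   s1  s2 
   s1   s3  s4 
   s2   s4  s3 
   s3   s5  s3 
   s4   s3  s5 
 * s5   s3  s5 
(> = start, * = accepting)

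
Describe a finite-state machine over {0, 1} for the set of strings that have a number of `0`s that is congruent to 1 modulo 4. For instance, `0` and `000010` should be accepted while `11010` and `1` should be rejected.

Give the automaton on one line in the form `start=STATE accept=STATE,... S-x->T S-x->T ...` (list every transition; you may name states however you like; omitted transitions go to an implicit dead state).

start=S0 accept=S1 S0-0->S1 S0-1->S0 S1-0->S2 S1-1->S1 S2-0->S3 S2-1->S2 S3-0->S0 S3-1->S3

The only thing that matters is how many `0`s have appeared, reduced mod 4. Use one state per residue: S0 for 0, …, S3 for 3. Reading `0` moves to the next residue; anything else stays put. S1 is accepting.
4 states suffice.
        0   1  
>  S0   S1  S0 
 * S1   S2  S1 
   S2   S3  S2 
   S3   S0  S3 
(> = start, * = accepting)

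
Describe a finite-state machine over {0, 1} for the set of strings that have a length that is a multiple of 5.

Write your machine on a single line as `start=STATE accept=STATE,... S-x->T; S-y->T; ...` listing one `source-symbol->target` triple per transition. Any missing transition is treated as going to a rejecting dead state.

Only the length mod 5 matters, so use a 5-cycle: from any state, every input symbol moves to the next state, wrapping s4 back to s0. Mark s0 accepting.
With 5 states:
        0   1  
>* s0   s1  s1 
   s1   s2  s2 
   s2   s3  s3 
   s3   s4  s4 
   s4   s0  s0 
(> = start, * = accepting)

start=s0; accept=s0; s0-0->s1; s0-1->s1; s1-0->s2; s1-1->s2; s2-0->s3; s2-1->s3; s3-0->s4; s3-1->s4; s4-0->s0; s4-1->s0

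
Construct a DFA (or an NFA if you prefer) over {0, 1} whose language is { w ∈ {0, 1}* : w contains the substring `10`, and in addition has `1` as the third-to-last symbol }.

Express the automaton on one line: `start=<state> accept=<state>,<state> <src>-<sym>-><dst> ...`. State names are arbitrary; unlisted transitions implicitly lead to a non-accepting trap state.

start=q0 accept=q4,q5,q6,q10 q0-0->q0 q0-1->q1 q1-0->q2 q1-1->q3 q2-0->q4 q2-1->q5 q3-0->q6 q3-1->q3 q4-0->q7 q4-1->q8 q5-0->q2 q5-1->q9 q6-0->q4 q6-1->q5 q7-0->q7 q7-1->q8 q8-0->q2 q8-1->q9 q9-0->q6 q9-1->q10 q10-0->q6 q10-1->q10

Build one automaton per condition and run them in lockstep. One (3 states) tracks whether and how much of `10` has been seen; the other (15 states) tracks the last 3 symbols read. Each combined state is a pair, one component from each; accept when both components accept. Equivalent product states are then merged.
          0    1  
>  q0     q0   q1 
   q1     q2   q3 
   q2     q4   q5 
   q3     q6   q3 
 * q4     q7   q8 
 * q5     q2   q9 
 * q6     q4   q5 
   q7     q7   q8 
   q8     q2   q9 
   q9     q6  q10 
 * q10    q6  q10 
(> = start, * = accepting)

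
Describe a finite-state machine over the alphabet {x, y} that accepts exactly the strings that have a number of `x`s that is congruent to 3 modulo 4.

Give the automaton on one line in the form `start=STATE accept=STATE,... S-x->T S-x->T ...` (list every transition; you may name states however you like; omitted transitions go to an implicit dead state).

start=q0 accept=q3 q0-x->q1 q0-y->q0 q1-x->q2 q1-y->q1 q2-x->q3 q2-y->q2 q3-x->q0 q3-y->q3

The only thing that matters is how many `x`s have appeared, reduced mod 4. Use one state per residue: q0 for 0, …, q3 for 3. Reading `x` moves to the next residue; anything else stays put. q3 is accepting.
A 4-state machine:
        x   y  
>  q0   q1  q0 
   q1   q2  q1 
   q2   q3  q2 
 * q3   q0  q3 
(> = start, * = accepting)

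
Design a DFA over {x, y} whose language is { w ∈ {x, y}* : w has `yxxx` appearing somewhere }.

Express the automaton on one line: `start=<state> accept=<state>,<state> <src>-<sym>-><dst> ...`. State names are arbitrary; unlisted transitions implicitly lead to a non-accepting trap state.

States S0..S3 record the length of the longest prefix of `yxxx` that matches the current input suffix. Reaching S4 means `yxxx` has been seen, and we stay there forever. Accept from S4.
A 5-state machine:
        x   y  
>  S0   S0  S1 
   S1   S2  S1 
   S2   S3  S1 
   S3   S4  S1 
 * S4   S4  S4 
(> = start, * = accepting)

start=S0 accept=S4 S0-x->S0 S0-y->S1 S1-x->S2 S1-y->S1 S2-x->S3 S2-y->S1 S3-x->S4 S3-y->S1 S4-x->S4 S4-y->S4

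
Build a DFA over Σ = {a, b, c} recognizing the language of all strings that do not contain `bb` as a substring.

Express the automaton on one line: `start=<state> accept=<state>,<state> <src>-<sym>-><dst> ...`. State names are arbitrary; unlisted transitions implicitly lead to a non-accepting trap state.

start=S0 accept=S0,S1 S0-a->S0 S0-b->S1 S0-c->S0 S1-a->S0 S1-b->S2 S1-c->S0 S2-a->S2 S2-b->S2 S2-c->S2

This is the complement of 'contains `bb`'. Use the same substring-matching states — S0 through S2 holding how much of `bb` has just been matched — but flip the accepting set: everything except the trap S2 accepts.
        a   b   c  
>* S0   S0  S1  S0 
 * S1   S0  S2  S0 
   S2   S2  S2  S2 
(> = start, * = accepting)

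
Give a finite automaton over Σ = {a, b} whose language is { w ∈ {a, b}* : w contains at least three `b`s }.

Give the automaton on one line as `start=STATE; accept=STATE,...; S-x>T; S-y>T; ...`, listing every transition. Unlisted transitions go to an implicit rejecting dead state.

Count `b`s, saturating at 4: states S0 through S3 mean 0 through 3 `b`s seen; S4 means more than 3. Each `b` increments (capped at S4); other symbols loop. Accept from {S3, S4}.
With 5 states:
        a   b  
>  S0   S0  S1 
   S1   S1  S2 
   S2   S2  S3 
 * S3   S3  S4 
 * S4   S4  S4 
(> = start, * = accepting)

start=S0; accept=S3,S4; S0-a>S0; S0-b>S1; S1-a>S1; S1-b>S2; S2-a>S2; S2-b>S3; S3-a>S3; S3-b>S4; S4-a>S4; S4-b>S4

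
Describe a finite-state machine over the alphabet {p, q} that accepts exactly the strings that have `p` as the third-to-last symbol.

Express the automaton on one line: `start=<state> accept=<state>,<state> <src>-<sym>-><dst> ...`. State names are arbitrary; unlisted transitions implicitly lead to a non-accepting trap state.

Because acceptance depends on a position counted from the end, the machine has to buffer the most recent 3 symbols. Make each state the string of the last up-to-3 symbols read; on input `x` shift the window left and append `x`. Accept when the buffered window has length 3 and begins with `p`.
          p    q  
>  S0     S1   S2 
   S1     S3   S4 
   S2     S5   S6 
   S3     S7   S8 
   S4     S9  S10 
   S5    S11  S12 
   S6    S13  S14 
 * S7     S7   S8 
 * S8     S9  S10 
 * S9    S11  S12 
 * S10   S13  S14 
   S11    S7   S8 
   S12    S9  S10 
   S13   S11  S12 
   S14   S13  S14 
(> = start, * = accepting)

start=S0 accept=S7,S8,S9,S10 S0-p->S1 S0-q->S2 S1-p->S3 S1-q->S4 S2-p->S5 S2-q->S6 S3-p->S7 S3-q->S8 S4-p->S9 S4-q->S10 S5-p->S11 S5-q->S12 S6-p->S13 S6-q->S14 S7-p->S7 S7-q->S8 S8-p->S9 S8-q->S10 S9-p->S11 S9-q->S12 S10-p->S13 S10-q->S14 S11-p->S7 S11-q->S8 S12-p->S9 S12-q->S10 S13-p->S11 S13-q->S12 S14-p->S13 S14-q->S14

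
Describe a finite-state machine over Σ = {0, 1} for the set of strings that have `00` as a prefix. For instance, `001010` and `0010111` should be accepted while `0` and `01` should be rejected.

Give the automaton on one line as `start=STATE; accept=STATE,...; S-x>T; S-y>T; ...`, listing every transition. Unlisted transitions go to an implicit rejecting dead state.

start=A; accept=C; A-0>B; A-1>D; B-0>C; B-1>D; C-0>C; C-1>C; D-0>D; D-1>D

Walk along `00` while the input agrees: from A take `0` to B, and so on. Any deviation drops to the rejecting sink D. Once C is reached the prefix is confirmed and every continuation is accepted.
4 states suffice.
       0  1 
>  A   B  D 
   B   C  D 
 * C   C  C 
   D   D  D 
(> = start, * = accepting)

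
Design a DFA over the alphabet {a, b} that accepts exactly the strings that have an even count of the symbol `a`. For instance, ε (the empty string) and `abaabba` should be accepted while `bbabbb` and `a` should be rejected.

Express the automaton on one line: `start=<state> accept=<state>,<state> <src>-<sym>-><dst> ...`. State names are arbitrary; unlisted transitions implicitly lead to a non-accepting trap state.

start=q0 accept=q0 q0-a->q1 q0-b->q0 q1-a->q0 q1-b->q1

The only thing that matters is how many `a`s have appeared, reduced mod 2. Use one state per residue: q0 for 0, …, q1 for 1. Reading `a` moves to the next residue; anything else stays put. q0 is accepting.
A 2-state machine:
        a   b  
>* q0   q1  q0 
   q1   q0  q1 
(> = start, * = accepting)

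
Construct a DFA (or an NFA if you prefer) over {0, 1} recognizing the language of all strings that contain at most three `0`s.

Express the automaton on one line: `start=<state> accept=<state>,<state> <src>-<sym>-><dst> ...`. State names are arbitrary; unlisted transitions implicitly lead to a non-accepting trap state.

start=S0 accept=S0,S1,S2,S3 S0-0->S1 S0-1->S0 S1-0->S2 S1-1->S1 S2-0->S3 S2-1->S2 S3-0->S4 S3-1->S3 S4-0->S4 S4-1->S4

Count `0`s, saturating at 4: states S0 through S3 mean 0 through 3 `0`s seen; S4 means more than 3. Each `0` increments (capped at S4); other symbols loop. Accept from {S0, S1, S2, S3}.
        0   1  
>* S0   S1  S0 
 * S1   S2  S1 
 * S2   S3  S2 
 * S3   S4  S3 
   S4   S4  S4 
(> = start, * = accepting)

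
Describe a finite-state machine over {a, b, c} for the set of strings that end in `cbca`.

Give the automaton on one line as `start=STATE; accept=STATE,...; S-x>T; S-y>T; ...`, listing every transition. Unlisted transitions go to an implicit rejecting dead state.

Remember how much of `cbca` the current input suffix matches. State s0 means no match yet; s1 means the last symbol is `c`; s2 means the last 2 symbols are `cb`; s3 means the last 3 symbols are `cbc`; s4 means the last 4 symbols are `cbca`. Only s4 accepts. On a mismatch, fall back to the longest proper suffix that is still a prefix of `cbca`.
        a   b   c  
>  s0   s0  s0  s1 
   s1   s0  s2  s1 
   s2   s0  s0  s3 
   s3   s4  s2  s1 
 * s4   s0  s0  s1 
(> = start, * = accepting)

start=s0; accept=s4; s0-a>s0; s0-b>s0; s0-c>s1; s1-a>s0; s1-b>s2; s1-c>s1; s2-a>s0; s2-b>s0; s2-c>s3; s3-a>s4; s3-b>s2; s3-c>s1; s4-a>s0; s4-b>s0; s4-c>s1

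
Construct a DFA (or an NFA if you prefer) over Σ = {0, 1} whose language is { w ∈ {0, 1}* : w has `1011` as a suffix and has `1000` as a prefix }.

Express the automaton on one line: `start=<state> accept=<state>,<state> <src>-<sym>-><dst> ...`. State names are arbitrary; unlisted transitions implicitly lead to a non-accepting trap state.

start=s0 accept=s13 s0-0->s1 s0-1->s2 s1-0->s1 s1-1->s3 s2-0->s4 s2-1->s3 s3-0->s5 s3-1->s3 s4-0->s6 s4-1->s7 s5-0->s1 s5-1->s7 s6-0->s8 s6-1->s3 s7-0->s5 s7-1->s9 s8-0->s8 s8-1->s10 s9-0->s5 s9-1->s3 s10-0->s11 s10-1->s10 s11-0->s8 s11-1->s12 s12-0->s11 s12-1->s13 s13-0->s11 s13-1->s10

Run two small machines in parallel and take their product. The first has 5 states tracking how much of the suffix `1011` has currently been matched; the second has 6 states tracking whether the input so far still matches the prefix `1000`. A product state is a pair (one from each), accepting exactly when both do.
With 14 states:
          0    1  
>  s0     s1   s2 
   s1     s1   s3 
   s2     s4   s3 
   s3     s5   s3 
   s4     s6   s7 
   s5     s1   s7 
   s6     s8   s3 
   s7     s5   s9 
   s8     s8  s10 
   s9     s5   s3 
   s10   s11  s10 
   s11    s8  s12 
   s12   s11  s13 
 * s13   s11  s10 
(> = start, * = accepting)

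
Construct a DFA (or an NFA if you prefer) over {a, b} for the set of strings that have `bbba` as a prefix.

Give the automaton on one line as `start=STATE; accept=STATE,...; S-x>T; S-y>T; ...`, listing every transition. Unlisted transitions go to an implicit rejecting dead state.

Check the first 4 symbols one by one: S0 through S3 record how many have matched `bbba` so far; any wrong symbol goes to the dead state S5. After all 4 match we enter the accepting sink S4.
6 states suffice.
        a   b  
>  S0   S5  S1 
   S1   S5  S2 
   S2   S5  S3 
   S3   S4  S5 
 * S4   S4  S4 
   S5   S5  S5 
(> = start, * = accepting)

start=S0; accept=S4; S0-a>S5; S0-b>S1; S1-a>S5; S1-b>S2; S2-a>S5; S2-b>S3; S3-a>S4; S3-b>S5; S4-a>S4; S4-b>S4; S5-a>S5; S5-b>S5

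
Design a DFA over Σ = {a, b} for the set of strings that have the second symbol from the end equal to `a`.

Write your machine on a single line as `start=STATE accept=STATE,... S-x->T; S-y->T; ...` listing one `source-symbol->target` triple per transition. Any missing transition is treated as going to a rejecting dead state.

A DFA must remember the last 2 symbols (since which symbol is second-to-last isn't known until the input ends). Use one state per possible window of the last ≤2 symbols; accept from those whose window starts with `a`.
        a   b  
>  S0   S1  S2 
   S1   S3  S4 
   S2   S5  S6 
 * S3   S3  S4 
 * S4   S5  S6 
   S5   S3  S4 
   S6   S5  S6 
(> = start, * = accepting)

start=S0; accept=S3,S4; S0-a->S1; S0-b->S2; S1-a->S3; S1-b->S4; S2-a->S5; S2-b->S6; S3-a->S3; S3-b->S4; S4-a->S5; S4-b->S6; S5-a->S3; S5-b->S4; S6-a->S5; S6-b->S6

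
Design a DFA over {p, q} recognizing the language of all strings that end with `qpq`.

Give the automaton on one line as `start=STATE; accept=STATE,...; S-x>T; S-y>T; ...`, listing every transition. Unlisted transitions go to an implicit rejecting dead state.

start=A; accept=D; A-p>A; A-q>B; B-p>C; B-q>B; C-p>A; C-q>D; D-p>C; D-q>B

Remember how much of `qpq` the current input suffix matches. State A means no match yet; B means the last symbol is `q`; C means the last 2 symbols are `qp`; D means the last 3 symbols are `qpq`. Only D accepts. On a mismatch, fall back to the longest proper suffix that is still a prefix of `qpq`.
A 4-state machine:
       p  q 
>  A   A  B 
   B   C  B 
   C   A  D 
 * D   C  B 
(> = start, * = accepting)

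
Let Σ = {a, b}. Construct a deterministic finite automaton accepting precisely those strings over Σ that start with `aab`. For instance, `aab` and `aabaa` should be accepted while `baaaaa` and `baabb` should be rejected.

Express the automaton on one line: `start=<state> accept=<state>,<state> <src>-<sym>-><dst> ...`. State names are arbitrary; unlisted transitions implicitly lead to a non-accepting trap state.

Walk along `aab` while the input agrees: from q0 take `a` to q1, and so on. Any deviation drops to the rejecting sink q4. Once q3 is reached the prefix is confirmed and every continuation is accepted.
5 states suffice.
        a   b  
>  q0   q1  q4 
   q1   q2  q4 
   q2   q4  q3 
 * q3   q3  q3 
   q4   q4  q4 
(> = start, * = accepting)

start=q0 accept=q3 q0-a->q1 q0-b->q4 q1-a->q2 q1-b->q4 q2-a->q4 q2-b->q3 q3-a->q3 q3-b->q3 q4-a->q4 q4-b->q4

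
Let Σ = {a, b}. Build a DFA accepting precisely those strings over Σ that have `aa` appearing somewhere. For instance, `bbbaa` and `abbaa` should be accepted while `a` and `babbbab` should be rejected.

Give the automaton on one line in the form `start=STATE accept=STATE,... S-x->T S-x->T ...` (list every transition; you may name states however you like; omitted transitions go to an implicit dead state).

Track how much of `aa` has been matched so far: state q0 is no progress, q2 is the absorbing accept state reached once `aa` has occurred. Intermediate states record partial matches; on a mismatch, fall back to the longest reusable overlap.
3 states suffice.
        a   b  
>  q0   q1  q0 
   q1   q2  q0 
 * q2   q2  q2 
(> = start, * = accepting)

start=q0 accept=q2 q0-a->q1 q0-b->q0 q1-a->q2 q1-b->q0 q2-a->q2 q2-b->q2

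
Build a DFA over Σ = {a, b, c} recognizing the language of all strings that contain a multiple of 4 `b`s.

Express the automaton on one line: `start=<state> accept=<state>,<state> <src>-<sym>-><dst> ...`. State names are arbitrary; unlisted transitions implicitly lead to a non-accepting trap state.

start=q0 accept=q0 q0-a->q0 q0-b->q1 q0-c->q0 q1-a->q1 q1-b->q2 q1-c->q1 q2-a->q2 q2-b->q3 q2-c->q2 q3-a->q3 q3-b->q0 q3-c->q3

Keep the running count of `b`s modulo 4: each `b` advances along the cycle q0 → q1 → q2 → q3 → q0 while other symbols loop. Accept at q0.
4 states suffice.
        a   b   c  
>* q0   q0  q1  q0 
   q1   q1  q2  q1 
   q2   q2  q3  q2 
   q3   q3  q0  q3 
(> = start, * = accepting)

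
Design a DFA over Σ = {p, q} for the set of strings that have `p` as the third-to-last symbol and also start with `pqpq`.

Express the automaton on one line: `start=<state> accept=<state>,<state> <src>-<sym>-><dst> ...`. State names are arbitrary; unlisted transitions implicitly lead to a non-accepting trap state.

start=s0 accept=s6,s7,s11,s12 s0-p->s1 s0-q->s2 s1-p->s2 s1-q->s3 s2-p->s2 s2-q->s2 s3-p->s4 s3-q->s2 s4-p->s2 s4-q->s5 s5-p->s6 s5-q->s7 s6-p->s8 s6-q->s5 s7-p->s9 s7-q->s10 s8-p->s11 s8-q->s12 s9-p->s8 s9-q->s5 s10-p->s9 s10-q->s10 s11-p->s11 s11-q->s12 s12-p->s6 s12-q->s7

Run two small machines in parallel and take their product. One (15 states) tracks the last 3 symbols read; the other (6 states) tracks whether the input so far still matches the prefix `pqpq`. Each combined state is a pair, one component from each; accept when both components accept. Equivalent product states are then merged.
A 13-state machine:
          p    q  
>  s0     s1   s2 
   s1     s2   s3 
   s2     s2   s2 
   s3     s4   s2 
   s4     s2   s5 
   s5     s6   s7 
 * s6     s8   s5 
 * s7     s9  s10 
   s8    s11  s12 
   s9     s8   s5 
   s10    s9  s10 
 * s11   s11  s12 
 * s12    s6   s7 
(> = start, * = accepting)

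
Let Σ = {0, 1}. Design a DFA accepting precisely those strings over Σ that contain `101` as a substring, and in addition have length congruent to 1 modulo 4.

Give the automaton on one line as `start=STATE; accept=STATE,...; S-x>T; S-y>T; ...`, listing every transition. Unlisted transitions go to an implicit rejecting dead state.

Handle the two conditions separately and then intersect. One (4 states) tracks whether and how much of `101` has been seen; the other (4 states) tracks the input length modulo 4. Each combined state is a pair, one component from each; accept when both components accept.
With 16 states:
          0    1  
>  s0     s1   s2 
   s1     s3   s4 
   s2     s5   s4 
   s3     s6   s7 
   s4     s8   s7 
   s5     s6   s9 
   s6     s0  s10 
   s7    s11  s10 
   s8     s0  s12 
   s9    s12  s12 
   s10   s13   s2 
   s11    s1  s14 
   s12   s14  s14 
   s13    s3  s15 
 * s14   s15  s15 
   s15    s9   s9 
(> = start, * = accepting)

start=s0; accept=s14; s0-0>s1; s0-1>s2; s1-0>s3; s1-1>s4; s2-0>s5; s2-1>s4; s3-0>s6; s3-1>s7; s4-0>s8; s4-1>s7; s5-0>s6; s5-1>s9; s6-0>s0; s6-1>s10; s7-0>s11; s7-1>s10; s8-0>s0; s8-1>s12; s9-0>s12; s9-1>s12; s10-0>s13; s10-1>s2; s11-0>s1; s11-1>s14; s12-0>s14; s12-1>s14; s13-0>s3; s13-1>s15; s14-0>s15; s14-1>s15; s15-0>s9; s15-1>s9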